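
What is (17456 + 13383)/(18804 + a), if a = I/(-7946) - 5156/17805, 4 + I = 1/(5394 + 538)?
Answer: 25881650485726440/15781026424742243 ≈ 1.6400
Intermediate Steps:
I = -23727/5932 (I = -4 + 1/(5394 + 538) = -4 + 1/5932 = -23727/5932 ≈ -3.9998)
a = -242609065597/839250639960 (a = -23727/5932/(-7946) - 5156/17805 = -23727/5932*(-1/7946) - 5156*1/17805 = 23727/47135672 - 5156/17805 = -242609065597/839250639960 ≈ -0.28908)
(17456 + 13383)/(18804 + a) = (17456 + 13383)/(18804 - 242609065597/839250639960) = 30839/(15781026424742243/839250639960) = 30839*(839250639960/15781026424742243) = 25881650485726440/15781026424742243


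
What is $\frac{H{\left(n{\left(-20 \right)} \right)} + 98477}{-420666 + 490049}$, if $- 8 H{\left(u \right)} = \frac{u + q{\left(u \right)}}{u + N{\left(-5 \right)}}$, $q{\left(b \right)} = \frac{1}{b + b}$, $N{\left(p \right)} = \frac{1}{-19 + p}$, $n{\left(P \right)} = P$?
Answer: $\frac{1894695077}{1334928920} \approx 1.4193$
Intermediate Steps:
$q{\left(b \right)} = \frac{1}{2 b}$
$H{\left(u \right)} = - \frac{u + \frac{1}{2 u}}{8 \left(- \frac{1}{24} + u\right)}$ ($H{\left(u \right)} = - \frac{\left(u + \frac{1}{2 u}\right) \frac{1}{u + \frac{1}{-19 - 5}}}{8} = - \frac{\left(u + \frac{1}{2 u}\right) \frac{1}{u + \frac{1}{-24}}}{8} = - \frac{\left(u + \frac{1}{2 u}\right) \frac{1}{u - \frac{1}{24}}}{8} = - \frac{\left(u + \frac{1}{2 u}\right) \frac{1}{- \frac{1}{24} + u}}{8} = - \frac{\frac{1}{- \frac{1}{24} + u} \left(u + \frac{1}{2 u}\right)}{8} = - \frac{u + \frac{1}{2 u}}{8 \left(- \frac{1}{24} + u\right)}$)
$\frac{H{\left(n{\left(-20 \right)} \right)} + 98477}{-420666 + 490049} = \frac{\frac{3 \left(-1 - 2 \left(-20\right)^{2}\right)}{2 \left(-20\right) \left(-1 + 24 \left(-20\right)\right)} + 98477}{-420666 + 490049} = \frac{\frac{3}{2} \left(- \frac{1}{20}\right) \frac{1}{-1 - 480} \left(-1 - 800\right) + 98477}{69383} = \left(\frac{3}{2} \left(- \frac{1}{20}\right) \frac{1}{-481} \left(-1 - 800\right) + 98477\right) \frac{1}{69383} = \left(\frac{3}{2} \left(- \frac{1}{20}\right) \left(- \frac{1}{481}\right) \left(-801\right) + 98477\right) \frac{1}{69383} = \left(- \frac{2403}{19240} + 98477\right) \frac{1}{69383} = \frac{1894695077}{19240} \cdot \frac{1}{69383} = \frac{1894695077}{1334928920}$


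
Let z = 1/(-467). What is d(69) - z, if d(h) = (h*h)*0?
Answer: 1/467 ≈ 0.0021413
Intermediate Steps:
z = -1/467 ≈ -0.0021413
d(h) = 0 (d(h) = h²*0 = 0)
d(69) - z = 0 - 1*(-1/467) = 0 + 1/467 = 1/467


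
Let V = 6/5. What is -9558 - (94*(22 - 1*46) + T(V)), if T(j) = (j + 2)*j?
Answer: -182646/25 ≈ -7305.8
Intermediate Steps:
V = 6/5 (V = 6*(1/5) = 6/5 ≈ 1.2000)
T(j) = j*(2 + j) (T(j) = (2 + j)*j = j*(2 + j))
-9558 - (94*(22 - 1*46) + T(V)) = -9558 - (94*(22 - 1*46) + 6*(2 + 6/5)/5) = -9558 - (94*(22 - 46) + (6/5)*(16/5)) = -9558 - (94*(-24) + 96/25) = -9558 - (-2256 + 96/25) = -9558 - 1*(-56304/25) = -9558 + 56304/25 = -182646/25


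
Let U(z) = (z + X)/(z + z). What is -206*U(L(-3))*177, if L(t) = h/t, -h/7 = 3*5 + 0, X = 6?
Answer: -747471/35 ≈ -21356.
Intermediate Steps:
h = -105 (h = -7*(3*5 + 0) = -7*(15 + 0) = -7*15 = -105)
L(t) = -105/t
U(z) = (6 + z)/(2*z) (U(z) = (z + 6)/(z + z) = (6 + z)/((2*z)) = (6 + z)*(1/(2*z)) = (6 + z)/(2*z))
-206*U(L(-3))*177 = -103*(6 - 105/(-3))/((-105/(-3)))*177 = -103*(6 - 105*(-⅓))/((-105*(-⅓)))*177 = -103*(6 + 35)/35*177 = -103*41/35*177 = -206*41/70*177 = -4223/35*177 = -747471/35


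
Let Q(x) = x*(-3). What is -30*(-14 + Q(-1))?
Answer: 330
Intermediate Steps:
Q(x) = -3*x
-30*(-14 + Q(-1)) = -30*(-14 - 3*(-1)) = -30*(-14 + 3) = -30*(-11) = 330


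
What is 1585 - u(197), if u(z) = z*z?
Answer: -37224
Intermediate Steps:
u(z) = z**2
1585 - u(197) = 1585 - 1*197**2 = 1585 - 1*38809 = 1585 - 38809 = -37224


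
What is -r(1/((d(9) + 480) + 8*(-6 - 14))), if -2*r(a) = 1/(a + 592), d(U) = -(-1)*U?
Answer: 329/389538 ≈ 0.00084459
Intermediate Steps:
d(U) = U
r(a) = -1/(2*(592 + a)) (r(a) = -1/(2*(a + 592)) = -1/(2*(592 + a)))
-r(1/((d(9) + 480) + 8*(-6 - 14))) = -(-1)/(1184 + 2/((9 + 480) + 8*(-6 - 14))) = -(-1)/(1184 + 2/(489 + 8*(-20))) = -(-1)/(1184 + 2/(489 - 160)) = -(-1)/(1184 + 2/329) = -(-1)/389538/329 = -(-1)*329/389538 = -1*(-329/389538) = 329/389538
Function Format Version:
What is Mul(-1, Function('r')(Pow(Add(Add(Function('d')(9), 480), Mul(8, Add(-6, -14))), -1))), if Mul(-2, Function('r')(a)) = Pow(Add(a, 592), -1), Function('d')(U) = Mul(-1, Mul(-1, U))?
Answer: Rational(329, 389538) ≈ 0.00084459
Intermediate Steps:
Function('d')(U) = U
Function('r')(a) = Mul(Rational(-1, 2), Pow(Add(592, a), -1)) (Function('r')(a) = Mul(Rational(-1, 2), Pow(Add(a, 592), -1)) = Mul(Rational(-1, 2), Pow(Add(592, a), -1)))
Mul(-1, Function('r')(Pow(Add(Add(Function('d')(9), 480), Mul(8, Add(-6, -14))), -1))) = Mul(-1, Mul(-1, Pow(Add(1184, Mul(2, Pow(Add(Add(9, 480), Mul(8, Add(-6, -14))), -1))), -1))) = Mul(-1, Mul(-1, Pow(Add(1184, Mul(2, Pow(Add(489, Mul(8, -20)), -1))), -1))) = Mul(-1, Mul(-1, Pow(Add(1184, Mul(2, Pow(Add(489, -160), -1))), -1))) = Mul(-1, Mul(-1, Pow(Add(1184, Mul(2, Pow(329, -1))), -1))) = Mul(-1, Mul(-1, Pow(Add(1184, Mul(2, Rational(1, 329))), -1))) = Mul(-1, Mul(-1, Pow(Add(1184, Rational(2, 329)), -1))) = Mul(-1, Mul(-1, Pow(Rational(389538, 329), -1))) = Mul(-1, Mul(-1, Rational(329, 389538))) = Mul(-1, Rational(-329, 389538)) = Rational(329, 389538)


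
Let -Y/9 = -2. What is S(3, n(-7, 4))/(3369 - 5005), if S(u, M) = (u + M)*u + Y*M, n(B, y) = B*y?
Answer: 579/1636 ≈ 0.35391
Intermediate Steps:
Y = 18 (Y = -9*(-2) = 18)
S(u, M) = 18*M + u*(M + u) (S(u, M) = (u + M)*u + 18*M = (M + u)*u + 18*M = u*(M + u) + 18*M = 18*M + u*(M + u))
S(3, n(-7, 4))/(3369 - 5005) = (3**2 + 18*(-7*4) - 7*4*3)/(3369 - 5005) = (9 + 18*(-28) - 28*3)/(-1636) = (9 - 504 - 84)*(-1/1636) = -579*(-1/1636) = 579/1636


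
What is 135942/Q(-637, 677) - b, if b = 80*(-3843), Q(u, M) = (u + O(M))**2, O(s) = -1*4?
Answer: 126321390582/410881 ≈ 3.0744e+5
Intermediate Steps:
O(s) = -4
Q(u, M) = (-4 + u)**2 (Q(u, M) = (u - 4)**2 = (-4 + u)**2)
b = -307440
135942/Q(-637, 677) - b = 135942/((-4 - 637)**2) - 1*(-307440) = 135942/((-641)**2) + 307440 = 135942/410881 + 307440 = 126321390582/410881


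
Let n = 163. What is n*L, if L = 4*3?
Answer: 1956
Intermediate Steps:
L = 12
n*L = 163*12 = 1956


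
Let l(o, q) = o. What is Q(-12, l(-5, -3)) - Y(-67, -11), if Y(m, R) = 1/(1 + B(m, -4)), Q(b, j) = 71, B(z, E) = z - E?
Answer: 4403/62 ≈ 71.016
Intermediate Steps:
Y(m, R) = 1/(5 + m) (Y(m, R) = 1/(1 + (m - 1*(-4))) = 1/(1 + (m + 4)) = 1/(1 + (4 + m)) = 1/(5 + m))
Q(-12, l(-5, -3)) - Y(-67, -11) = 71 - 1/(5 - 67) = 71 - 1/(-62) = 71 - 1*(-1/62) = 71 + 1/62 = 4403/62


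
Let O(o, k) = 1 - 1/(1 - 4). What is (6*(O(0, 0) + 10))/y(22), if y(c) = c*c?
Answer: 17/121 ≈ 0.14050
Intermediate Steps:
O(o, k) = 4/3 (O(o, k) = 1 - 1/(-3) = 1 - 1*(-⅓) = 1 + ⅓ = 4/3)
y(c) = c²
(6*(O(0, 0) + 10))/y(22) = (6*(4/3 + 10))/(22²) = (6*(34/3))/484 = 68*(1/484) = 17/121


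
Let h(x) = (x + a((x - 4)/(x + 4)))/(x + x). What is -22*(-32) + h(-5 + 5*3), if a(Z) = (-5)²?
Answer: 2823/4 ≈ 705.75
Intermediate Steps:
a(Z) = 25
h(x) = (25 + x)/(2*x) (h(x) = (x + 25)/(x + x) = (25 + x)/((2*x)) = (25 + x)*(1/(2*x)) = (25 + x)/(2*x))
-22*(-32) + h(-5 + 5*3) = -22*(-32) + (25 + (-5 + 5*3))/(2*(-5 + 5*3)) = 704 + (25 + (-5 + 15))/(2*(-5 + 15)) = 704 + (½)*(25 + 10)/10 = 704 + (½)*(⅒)*35 = 704 + 7/4 = 2823/4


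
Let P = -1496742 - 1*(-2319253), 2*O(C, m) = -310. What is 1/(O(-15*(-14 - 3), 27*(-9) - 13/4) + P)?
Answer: 1/822356 ≈ 1.2160e-6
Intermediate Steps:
O(C, m) = -155 (O(C, m) = (½)*(-310) = -155)
P = 822511 (P = -1496742 + 2319253 = 822511)
1/(O(-15*(-14 - 3), 27*(-9) - 13/4) + P) = 1/(-155 + 822511) = 1/822356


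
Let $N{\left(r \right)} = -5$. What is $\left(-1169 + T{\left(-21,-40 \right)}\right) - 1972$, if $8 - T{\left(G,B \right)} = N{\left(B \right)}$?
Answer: $-3128$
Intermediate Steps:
$T{\left(G,B \right)} = 13$ ($T{\left(G,B \right)} = 8 - -5 = 8 + 5 = 13$)
$\left(-1169 + T{\left(-21,-40 \right)}\right) - 1972 = \left(-1169 + 13\right) - 1972 = -1156 - 1972 = -3128$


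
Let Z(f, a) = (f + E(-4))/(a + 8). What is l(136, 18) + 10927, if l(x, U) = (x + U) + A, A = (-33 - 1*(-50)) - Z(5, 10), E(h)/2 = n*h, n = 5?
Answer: 199799/18 ≈ 11100.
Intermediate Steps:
E(h) = 10*h (E(h) = 2*(5*h) = 10*h)
Z(f, a) = (-40 + f)/(8 + a) (Z(f, a) = (f + 10*(-4))/(a + 8) = (f - 40)/(8 + a) = (-40 + f)/(8 + a))
A = 341/18 (A = (-33 - 1*(-50)) - (-40 + 5)/(8 + 10) = (-33 + 50) - (-35)/18 = 17 - (-35)/18 = 17 - 1*(-35/18) = 17 + 35/18 = 341/18 ≈ 18.944)
l(x, U) = 341/18 + U + x (l(x, U) = (x + U) + 341/18 = (U + x) + 341/18 = 341/18 + U + x)
l(136, 18) + 10927 = (341/18 + 18 + 136) + 10927 = 3113/18 + 10927 = 199799/18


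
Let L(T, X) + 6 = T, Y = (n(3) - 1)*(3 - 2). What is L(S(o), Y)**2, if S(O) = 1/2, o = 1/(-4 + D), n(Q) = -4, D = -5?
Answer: 121/4 ≈ 30.250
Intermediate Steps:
Y = -5 (Y = (-4 - 1)*(3 - 2) = -5*1 = -5)
o = -1/9 (o = 1/(-4 - 5) = 1/(-9) = -1/9 ≈ -0.11111)
S(O) = 1/2
L(T, X) = -6 + T
L(S(o), Y)**2 = (-6 + 1/2)**2 = (-11/2)**2 = 121/4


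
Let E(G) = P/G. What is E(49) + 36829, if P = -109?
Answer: 1804512/49 ≈ 36827.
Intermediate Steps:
E(G) = -109/G
E(49) + 36829 = -109/49 + 36829 = 1804512/49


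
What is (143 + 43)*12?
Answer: 2232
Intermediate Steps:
(143 + 43)*12 = 186*12 = 2232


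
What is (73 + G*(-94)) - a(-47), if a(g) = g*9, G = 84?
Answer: -7400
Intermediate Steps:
a(g) = 9*g
(73 + G*(-94)) - a(-47) = (73 + 84*(-94)) - 9*(-47) = (73 - 7896) - 1*(-423) = -7823 + 423 = -7400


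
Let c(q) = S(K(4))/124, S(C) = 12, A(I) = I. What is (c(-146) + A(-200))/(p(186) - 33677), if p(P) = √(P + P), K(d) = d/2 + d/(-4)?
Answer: 208696369/35158338667 + 12394*√93/35158338667 ≈ 0.0059393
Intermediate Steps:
K(d) = d/4 (K(d) = d*(½) + d*(-¼) = d/2 - d/4 = d/4)
p(P) = √2*√P (p(P) = √(2*P) = √2*√P)
c(q) = 3/31 (c(q) = 12/124 = 12*(1/124) = 3/31)
(c(-146) + A(-200))/(p(186) - 33677) = (3/31 - 200)/(√2*√186 - 33677) = -6197/(31*(2*√93 - 33677)) = -6197/(31*(-33677 + 2*√93))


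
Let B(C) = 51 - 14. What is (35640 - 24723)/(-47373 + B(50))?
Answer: -10917/47336 ≈ -0.23063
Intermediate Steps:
B(C) = 37
(35640 - 24723)/(-47373 + B(50)) = (35640 - 24723)/(-47373 + 37) = 10917/(-47336) = 10917*(-1/47336) = -10917/47336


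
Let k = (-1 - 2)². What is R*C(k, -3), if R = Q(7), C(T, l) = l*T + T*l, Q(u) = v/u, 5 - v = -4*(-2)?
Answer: 162/7 ≈ 23.143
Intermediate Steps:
k = 9 (k = (-3)² = 9)
v = -3 (v = 5 - (-4)*(-2) = 5 - 1*8 = 5 - 8 = -3)
Q(u) = -3/u
C(T, l) = 2*T*l (C(T, l) = T*l + T*l = 2*T*l)
R = -3/7 ≈ -0.42857
R*C(k, -3) = -6*9*(-3)/7 = -3/7*(-54) = 162/7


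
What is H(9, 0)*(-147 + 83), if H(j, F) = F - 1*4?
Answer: 256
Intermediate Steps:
H(j, F) = -4 + F (H(j, F) = F - 4 = -4 + F)
H(9, 0)*(-147 + 83) = (-4 + 0)*(-147 + 83) = -4*(-64) = 256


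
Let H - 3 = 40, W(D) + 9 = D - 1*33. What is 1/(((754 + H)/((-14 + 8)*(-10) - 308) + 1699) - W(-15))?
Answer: 248/434691 ≈ 0.00057052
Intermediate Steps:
W(D) = -42 + D (W(D) = -9 + (D - 1*33) = -9 + (D - 33) = -9 + (-33 + D) = -42 + D)
H = 43 (H = 3 + 40 = 43)
1/(((754 + H)/((-14 + 8)*(-10) - 308) + 1699) - W(-15)) = 1/(((754 + 43)/((-14 + 8)*(-10) - 308) + 1699) - (-42 - 15)) = 1/((797/(-6*(-10) - 308) + 1699) - 1*(-57)) = 1/((797/(60 - 308) + 1699) + 57) = 1/((797/(-248) + 1699) + 57) = 1/((797*(-1/248) + 1699) + 57) = 1/((-797/248 + 1699) + 57) = 1/(420555/248 + 57) = 1/(434691/248) = 248/434691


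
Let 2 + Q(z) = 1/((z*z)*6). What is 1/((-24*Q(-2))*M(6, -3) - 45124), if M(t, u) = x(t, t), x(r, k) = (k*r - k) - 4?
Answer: -1/43902 ≈ -2.2778e-5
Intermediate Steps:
x(r, k) = -4 - k + k*r (x(r, k) = (-k + k*r) - 4 = -4 - k + k*r)
M(t, u) = -4 + t² - t (M(t, u) = -4 - t + t*t = -4 - t + t² = -4 + t² - t)
Q(z) = -2 + 1/(6*z²) (Q(z) = -2 + 1/((z*z)*6) = -2 + 1/(z²*6) = -2 + 1/(6*z²))
1/((-24*Q(-2))*M(6, -3) - 45124) = 1/((-24*(-2 + (⅙)/(-2)²))*(-4 + 6² - 1*6) - 45124) = 1/((-24*(-2 + (⅙)*(¼)))*(-4 + 36 - 6) - 45124) = 1/(-24*(-2 + 1/24)*26 - 45124) = 1/(-24*(-47/24)*26 - 45124) = 1/(47*26 - 45124) = 1/(1222 - 45124) = 1/(-43902) = -1/43902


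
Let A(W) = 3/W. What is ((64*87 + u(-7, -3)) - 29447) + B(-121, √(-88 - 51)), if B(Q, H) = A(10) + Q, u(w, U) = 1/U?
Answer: -720001/30 ≈ -24000.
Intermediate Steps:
B(Q, H) = 3/10 + Q
((64*87 + u(-7, -3)) - 29447) + B(-121, √(-88 - 51)) = ((64*87 + 1/(-3)) - 29447) + (3/10 - 121) = ((5568 - ⅓) - 29447) - 1207/10 = (16703/3 - 29447) - 1207/10 = -71638/3 - 1207/10 = -720001/30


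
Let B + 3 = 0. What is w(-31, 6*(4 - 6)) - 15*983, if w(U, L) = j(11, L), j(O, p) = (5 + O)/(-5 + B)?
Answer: -14747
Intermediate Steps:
B = -3 (B = -3 + 0 = -3)
j(O, p) = -5/8 - O/8 (j(O, p) = (5 + O)/(-5 - 3) = (5 + O)/(-8) = (5 + O)*(-⅛) = -5/8 - O/8)
w(U, L) = -2 (w(U, L) = -5/8 - ⅛*11 = -5/8 - 11/8 = -2)
w(-31, 6*(4 - 6)) - 15*983 = -2 - 15*983 = -2 - 14745 = -14747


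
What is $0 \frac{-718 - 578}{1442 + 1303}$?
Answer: $0$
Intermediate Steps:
$0 \frac{-718 - 578}{1442 + 1303} = 0 \left(- \frac{1296}{2745}\right) = 0 \left(\left(-1296\right) \frac{1}{2745}\right) = 0 \left(- \frac{144}{305}\right) = 0$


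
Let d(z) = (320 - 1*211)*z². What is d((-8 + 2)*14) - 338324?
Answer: 430780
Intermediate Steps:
d(z) = 109*z² (d(z) = (320 - 211)*z² = 109*z²)
d((-8 + 2)*14) - 338324 = 109*((-8 + 2)*14)² - 338324 = 109*(-6*14)² - 338324 = 109*(-84)² - 338324 = 109*7056 - 338324 = 769104 - 338324 = 430780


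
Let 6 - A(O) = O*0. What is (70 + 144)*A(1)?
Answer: 1284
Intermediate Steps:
A(O) = 6 (A(O) = 6 - O*0 = 6 - 1*0 = 6 + 0 = 6)
(70 + 144)*A(1) = (70 + 144)*6 = 214*6 = 1284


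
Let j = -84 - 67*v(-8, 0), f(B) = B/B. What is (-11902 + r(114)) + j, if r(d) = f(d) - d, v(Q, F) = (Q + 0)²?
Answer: -16387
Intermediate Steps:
v(Q, F) = Q²
f(B) = 1
r(d) = 1 - d
j = -4372 (j = -84 - 67*(-8)² = -84 - 67*64 = -84 - 4288 = -4372)
(-11902 + r(114)) + j = (-11902 + (1 - 1*114)) - 4372 = (-11902 + (1 - 114)) - 4372 = (-11902 - 113) - 4372 = -12015 - 4372 = -16387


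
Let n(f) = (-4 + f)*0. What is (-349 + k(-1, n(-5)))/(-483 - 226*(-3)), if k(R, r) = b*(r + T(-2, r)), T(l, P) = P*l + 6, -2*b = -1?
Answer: -346/195 ≈ -1.7744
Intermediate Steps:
b = 1/2 (b = -1/2*(-1) = 1/2 ≈ 0.50000)
T(l, P) = 6 + P*l
n(f) = 0
k(R, r) = 3 - r/2 (k(R, r) = (r + (6 + r*(-2)))/2 = (r + (6 - 2*r))/2 = (6 - r)/2 = 3 - r/2)
(-349 + k(-1, n(-5)))/(-483 - 226*(-3)) = (-349 + (3 - 1/2*0))/(-483 - 226*(-3)) = (-349 + (3 + 0))/(-483 + 678) = (-349 + 3)/195 = -346*1/195 = -346/195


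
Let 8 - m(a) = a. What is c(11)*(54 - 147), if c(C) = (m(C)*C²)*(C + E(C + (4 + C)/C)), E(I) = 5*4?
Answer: 1046529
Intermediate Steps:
m(a) = 8 - a
E(I) = 20
c(C) = C²*(8 - C)*(20 + C) (c(C) = ((8 - C)*C²)*(C + 20) = (C²*(8 - C))*(20 + C) = C²*(8 - C)*(20 + C))
c(11)*(54 - 147) = (-1*11²*(-8 + 11)*(20 + 11))*(54 - 147) = -1*121*3*31*(-93) = -11253*(-93) = 1046529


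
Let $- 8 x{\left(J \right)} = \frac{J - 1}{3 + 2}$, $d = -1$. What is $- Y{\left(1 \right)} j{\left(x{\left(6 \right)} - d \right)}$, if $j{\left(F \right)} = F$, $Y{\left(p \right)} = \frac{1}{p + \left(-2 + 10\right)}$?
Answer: $- \frac{7}{72} \approx -0.097222$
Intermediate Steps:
$x{\left(J \right)} = \frac{1}{40} - \frac{J}{40}$ ($x{\left(J \right)} = - \frac{\left(J - 1\right) \frac{1}{3 + 2}}{8} = - \frac{\left(-1 + J\right) \frac{1}{5}}{8} = - \frac{- \frac{1}{5} + \frac{J}{5}}{8} = \frac{1}{40} - \frac{J}{40}$)
$Y{\left(p \right)} = \frac{1}{8 + p}$ ($Y{\left(p \right)} = \frac{1}{p + 8} = \frac{1}{8 + p}$)
$- Y{\left(1 \right)} j{\left(x{\left(6 \right)} - d \right)} = - \frac{\left(\frac{1}{40} - \frac{3}{20}\right) - -1}{8 + 1} = - \frac{\left(\frac{1}{40} - \frac{3}{20}\right) + 1}{9} = - \frac{- \frac{1}{8} + 1}{9} = - \frac{7}{9 \cdot 8} = \left(-1\right) \frac{7}{72} = - \frac{7}{72}$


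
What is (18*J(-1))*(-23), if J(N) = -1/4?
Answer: 207/2 ≈ 103.50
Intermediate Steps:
J(N) = -¼ (J(N) = -1*¼ = -¼)
(18*J(-1))*(-23) = (18*(-¼))*(-23) = -9/2*(-23) = 207/2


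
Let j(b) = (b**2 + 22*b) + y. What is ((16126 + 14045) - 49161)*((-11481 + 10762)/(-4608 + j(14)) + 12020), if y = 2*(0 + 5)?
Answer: -467254637505/2047 ≈ -2.2826e+8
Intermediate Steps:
y = 10 (y = 2*5 = 10)
j(b) = 10 + b**2 + 22*b (j(b) = (b**2 + 22*b) + 10 = 10 + b**2 + 22*b)
((16126 + 14045) - 49161)*((-11481 + 10762)/(-4608 + j(14)) + 12020) = ((16126 + 14045) - 49161)*((-11481 + 10762)/(-4608 + (10 + 14**2 + 22*14)) + 12020) = (30171 - 49161)*(-719/(-4608 + (10 + 196 + 308)) + 12020) = -18990*(-719/(-4608 + 514) + 12020) = -18990*(-719/(-4094) + 12020) = -18990*(-719*(-1/4094) + 12020) = -18990*(719/4094 + 12020) = -18990*49210599/4094 = -467254637505/2047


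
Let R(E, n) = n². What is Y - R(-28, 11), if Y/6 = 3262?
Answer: 19451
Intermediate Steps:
Y = 19572 (Y = 6*3262 = 19572)
Y - R(-28, 11) = 19572 - 1*11² = 19572 - 1*121 = 19572 - 121 = 19451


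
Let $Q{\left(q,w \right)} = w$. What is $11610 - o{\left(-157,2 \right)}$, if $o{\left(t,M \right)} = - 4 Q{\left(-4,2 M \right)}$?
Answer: $11626$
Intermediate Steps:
$o{\left(t,M \right)} = - 8 M$ ($o{\left(t,M \right)} = - 4 \cdot 2 M = - 8 M$)
$11610 - o{\left(-157,2 \right)} = 11610 - \left(-8\right) 2 = 11610 - -16 = 11610 + 16 = 11626$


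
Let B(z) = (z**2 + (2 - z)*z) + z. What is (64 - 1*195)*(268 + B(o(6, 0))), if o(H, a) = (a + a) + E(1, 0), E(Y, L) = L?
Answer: -35108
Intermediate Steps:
o(H, a) = 2*a (o(H, a) = (a + a) + 0 = 2*a + 0 = 2*a)
B(z) = z + z**2 + z*(2 - z) (B(z) = (z**2 + z*(2 - z)) + z = z + z**2 + z*(2 - z))
(64 - 1*195)*(268 + B(o(6, 0))) = (64 - 1*195)*(268 + 3*(2*0)) = (64 - 195)*(268 + 3*0) = -131*(268 + 0) = -131*268 = -35108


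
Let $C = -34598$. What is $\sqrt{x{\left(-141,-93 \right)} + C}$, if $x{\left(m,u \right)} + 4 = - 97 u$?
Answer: $i \sqrt{25581} \approx 159.94 i$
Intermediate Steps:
$x{\left(m,u \right)} = -4 - 97 u$
$\sqrt{x{\left(-141,-93 \right)} + C} = \sqrt{\left(-4 - -9021\right) - 34598} = \sqrt{\left(-4 + 9021\right) - 34598} = \sqrt{9017 - 34598} = \sqrt{-25581} = i \sqrt{25581}$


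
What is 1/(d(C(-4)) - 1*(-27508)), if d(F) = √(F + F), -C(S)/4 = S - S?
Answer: 1/27508 ≈ 3.6353e-5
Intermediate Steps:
C(S) = 0 (C(S) = -4*(S - S) = -4*0 = 0)
d(F) = √2*√F (d(F) = √(2*F) = √2*√F)
1/(d(C(-4)) - 1*(-27508)) = 1/(√2*√0 - 1*(-27508)) = 1/(√2*0 + 27508) = 1/(0 + 27508) = 1/27508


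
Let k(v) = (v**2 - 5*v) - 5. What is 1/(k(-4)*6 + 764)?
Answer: 1/950 ≈ 0.0010526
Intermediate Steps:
k(v) = -5 + v**2 - 5*v
1/(k(-4)*6 + 764) = 1/((-5 + (-4)**2 - 5*(-4))*6 + 764) = 1/((-5 + 16 + 20)*6 + 764) = 1/(31*6 + 764) = 1/(186 + 764) = 1/950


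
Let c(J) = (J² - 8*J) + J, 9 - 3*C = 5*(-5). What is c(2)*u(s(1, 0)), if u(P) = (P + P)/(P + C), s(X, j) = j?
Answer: 0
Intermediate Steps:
C = 34/3 (C = 3 - 5*(-5)/3 = 3 - ⅓*(-25) = 3 + 25/3 = 34/3 ≈ 11.333)
c(J) = J² - 7*J
u(P) = 2*P/(34/3 + P) (u(P) = (P + P)/(P + 34/3) = (2*P)/(34/3 + P) = 2*P/(34/3 + P))
c(2)*u(s(1, 0)) = (2*(-7 + 2))*(6*0/(34 + 3*0)) = (2*(-5))*(6*0/(34 + 0)) = -60*0/34 = -10*0 = 0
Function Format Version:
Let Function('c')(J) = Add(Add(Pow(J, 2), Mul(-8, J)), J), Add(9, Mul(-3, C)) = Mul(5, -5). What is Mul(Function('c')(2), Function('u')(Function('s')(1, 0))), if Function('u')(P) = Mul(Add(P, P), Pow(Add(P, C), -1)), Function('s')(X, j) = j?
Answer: 0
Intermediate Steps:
C = Rational(34, 3) (C = Add(3, Mul(Rational(-1, 3), Mul(5, -5))) = Add(3, Mul(Rational(-1, 3), -25)) = Add(3, Rational(25, 3)) = Rational(34, 3) ≈ 11.333)
Function('c')(J) = Add(Pow(J, 2), Mul(-7, J))
Function('u')(P) = Mul(2, P, Pow(Add(Rational(34, 3), P), -1)) (Function('u')(P) = Mul(Add(P, P), Pow(Add(P, Rational(34, 3)), -1)) = Mul(Mul(2, P), Pow(Add(Rational(34, 3), P), -1)) = Mul(2, P, Pow(Add(Rational(34, 3), P), -1)))
Mul(Function('c')(2), Function('u')(Function('s')(1, 0))) = Mul(Mul(2, Add(-7, 2)), Mul(6, 0, Pow(Add(34, Mul(3, 0)), -1))) = Mul(Mul(2, -5), Mul(6, 0, Pow(Add(34, 0), -1))) = Mul(-10, Mul(6, 0, Pow(34, -1))) = Mul(-10, Mul(6, 0, Rational(1, 34))) = Mul(-10, 0) = 0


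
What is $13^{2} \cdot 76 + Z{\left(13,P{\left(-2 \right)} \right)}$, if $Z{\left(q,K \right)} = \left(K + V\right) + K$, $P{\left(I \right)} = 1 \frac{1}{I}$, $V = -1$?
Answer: $12842$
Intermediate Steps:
$P{\left(I \right)} = \frac{1}{I}$
$Z{\left(q,K \right)} = -1 + 2 K$ ($Z{\left(q,K \right)} = \left(K - 1\right) + K = \left(-1 + K\right) + K = -1 + 2 K$)
$13^{2} \cdot 76 + Z{\left(13,P{\left(-2 \right)} \right)} = 13^{2} \cdot 76 - \left(1 - \frac{2}{-2}\right) = 169 \cdot 76 + \left(-1 + 2 \left(- \frac{1}{2}\right)\right) = 12844 - 2 = 12842$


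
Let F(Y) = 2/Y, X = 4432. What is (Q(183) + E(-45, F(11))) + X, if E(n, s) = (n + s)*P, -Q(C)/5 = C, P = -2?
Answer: 39673/11 ≈ 3606.6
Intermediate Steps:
Q(C) = -5*C
E(n, s) = -2*n - 2*s (E(n, s) = (n + s)*(-2) = -2*n - 2*s)
(Q(183) + E(-45, F(11))) + X = (-5*183 + (-2*(-45) - 4/11)) + 4432 = (-915 + (90 - 4/11)) + 4432 = (-915 + 986/11) + 4432 = -9079/11 + 4432 = 39673/11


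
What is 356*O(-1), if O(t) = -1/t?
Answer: 356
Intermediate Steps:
356*O(-1) = 356*(-1/(-1)) = 356*(-1*(-1)) = 356*1 = 356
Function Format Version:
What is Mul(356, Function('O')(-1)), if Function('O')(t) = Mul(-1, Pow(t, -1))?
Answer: 356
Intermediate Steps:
Mul(356, Function('O')(-1)) = Mul(356, Mul(-1, Pow(-1, -1))) = Mul(356, Mul(-1, -1)) = Mul(356, 1) = 356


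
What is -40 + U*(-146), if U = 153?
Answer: -22378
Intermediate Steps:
-40 + U*(-146) = -40 + 153*(-146) = -40 - 22338 = -22378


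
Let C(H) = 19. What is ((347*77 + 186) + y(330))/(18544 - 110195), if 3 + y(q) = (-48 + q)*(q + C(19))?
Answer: -125320/91651 ≈ -1.3674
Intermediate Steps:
y(q) = -3 + (-48 + q)*(19 + q) (y(q) = -3 + (-48 + q)*(q + 19) = -3 + (-48 + q)*(19 + q))
((347*77 + 186) + y(330))/(18544 - 110195) = ((347*77 + 186) + (-915 + 330² - 29*330))/(18544 - 110195) = ((26719 + 186) + (-915 + 108900 - 9570))/(-91651) = (26905 + 98415)*(-1/91651) = 125320*(-1/91651) = -125320/91651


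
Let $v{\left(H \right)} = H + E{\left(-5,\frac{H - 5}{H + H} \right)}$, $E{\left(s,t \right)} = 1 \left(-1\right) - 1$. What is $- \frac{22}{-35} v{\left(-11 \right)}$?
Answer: $- \frac{286}{35} \approx -8.1714$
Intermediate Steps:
$E{\left(s,t \right)} = -2$ ($E{\left(s,t \right)} = -1 - 1 = -2$)
$v{\left(H \right)} = -2 + H$ ($v{\left(H \right)} = H - 2 = -2 + H$)
$- \frac{22}{-35} v{\left(-11 \right)} = - \frac{22}{-35} \left(-2 - 11\right) = \left(-22\right) \left(- \frac{1}{35}\right) \left(-13\right) = \frac{22}{35} \left(-13\right) = - \frac{286}{35}$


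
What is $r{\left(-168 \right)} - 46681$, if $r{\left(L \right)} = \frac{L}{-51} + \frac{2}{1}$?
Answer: $- \frac{793487}{17} \approx -46676.0$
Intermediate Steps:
$r{\left(L \right)} = 2 - \frac{L}{51}$ ($r{\left(L \right)} = L \left(- \frac{1}{51}\right) + 2 \cdot 1 = - \frac{L}{51} + 2 = 2 - \frac{L}{51}$)
$r{\left(-168 \right)} - 46681 = \left(2 - - \frac{56}{17}\right) - 46681 = \left(2 + \frac{56}{17}\right) - 46681 = \frac{90}{17} - 46681 = - \frac{793487}{17}$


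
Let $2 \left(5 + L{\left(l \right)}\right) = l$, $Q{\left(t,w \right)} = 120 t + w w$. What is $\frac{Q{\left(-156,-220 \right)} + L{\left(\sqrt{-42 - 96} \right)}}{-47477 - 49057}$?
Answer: $- \frac{29675}{96534} - \frac{i \sqrt{138}}{193068} \approx -0.3074 - 6.0846 \cdot 10^{-5} i$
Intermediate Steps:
$Q{\left(t,w \right)} = w^{2} + 120 t$ ($Q{\left(t,w \right)} = 120 t + w^{2} = w^{2} + 120 t$)
$L{\left(l \right)} = -5 + \frac{l}{2}$
$\frac{Q{\left(-156,-220 \right)} + L{\left(\sqrt{-42 - 96} \right)}}{-47477 - 49057} = \frac{\left(\left(-220\right)^{2} + 120 \left(-156\right)\right) - \left(5 - \frac{\sqrt{-42 - 96}}{2}\right)}{-47477 - 49057} = \frac{\left(48400 - 18720\right) - \left(5 - \frac{\sqrt{-138}}{2}\right)}{-96534} = \left(29680 - \left(5 - \frac{i \sqrt{138}}{2}\right)\right) \left(- \frac{1}{96534}\right) = \left(29675 + \frac{i \sqrt{138}}{2}\right) \left(- \frac{1}{96534}\right) = - \frac{29675}{96534} - \frac{i \sqrt{138}}{193068}$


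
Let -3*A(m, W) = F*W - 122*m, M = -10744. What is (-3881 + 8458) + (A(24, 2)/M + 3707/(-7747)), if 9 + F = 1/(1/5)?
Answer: 142842579899/31212663 ≈ 4576.4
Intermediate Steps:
F = -4 (F = -9 + 1/(1/5) = -9 + 5 = -4)
A(m, W) = 4*W/3 + 122*m/3 (A(m, W) = -(-4*W - 122*m)/3 = -(-122*m - 4*W)/3 = 4*W/3 + 122*m/3)
(-3881 + 8458) + (A(24, 2)/M + 3707/(-7747)) = (-3881 + 8458) + (((4/3)*2 + (122/3)*24)/(-10744) + 3707/(-7747)) = 4577 + ((8/3 + 976)*(-1/10744) + 3707*(-1/7747)) = 4577 + ((2936/3)*(-1/10744) - 3707/7747) = 4577 + (-367/4029 - 3707/7747) = 4577 - 17778652/31212663 = 142842579899/31212663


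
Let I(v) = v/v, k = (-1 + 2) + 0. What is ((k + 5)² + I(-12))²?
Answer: 1369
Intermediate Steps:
k = 1 (k = 1 + 0 = 1)
I(v) = 1
((k + 5)² + I(-12))² = ((1 + 5)² + 1)² = (6² + 1)² = (36 + 1)² = 37² = 1369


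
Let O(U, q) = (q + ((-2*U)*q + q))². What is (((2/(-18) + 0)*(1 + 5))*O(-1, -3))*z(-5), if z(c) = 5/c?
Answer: 96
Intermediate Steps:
O(U, q) = (2*q - 2*U*q)² (O(U, q) = (q + (-2*U*q + q))² = (q + (q - 2*U*q))² = (2*q - 2*U*q)²)
(((2/(-18) + 0)*(1 + 5))*O(-1, -3))*z(-5) = (((2/(-18) + 0)*(1 + 5))*(4*(-3)²*(-1 - 1)²))*(5/(-5)) = (((2*(-1/18) + 0)*6)*(4*9*(-2)²))*(5*(-⅕)) = (((-⅑ + 0)*6)*(4*9*4))*(-1) = (-⅑*6*144)*(-1) = -⅔*144*(-1) = -96*(-1) = 96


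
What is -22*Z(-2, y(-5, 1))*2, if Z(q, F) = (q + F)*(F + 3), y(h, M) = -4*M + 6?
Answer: 0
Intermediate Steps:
y(h, M) = 6 - 4*M
Z(q, F) = (3 + F)*(F + q) (Z(q, F) = (F + q)*(3 + F) = (3 + F)*(F + q))
-22*Z(-2, y(-5, 1))*2 = -22*((6 - 4*1)² + 3*(6 - 4*1) + 3*(-2) + (6 - 4*1)*(-2))*2 = -22*((6 - 4)² + 3*(6 - 4) - 6 + (6 - 4)*(-2))*2 = -22*(2² + 3*2 - 6 + 2*(-2))*2 = -22*(4 + 6 - 6 - 4)*2 = -22*0*2 = 0*2 = 0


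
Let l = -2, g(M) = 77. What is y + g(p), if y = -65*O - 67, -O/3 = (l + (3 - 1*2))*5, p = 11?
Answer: -965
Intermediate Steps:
O = 15 (O = -3*(-2 + (3 - 1*2))*5 = -3*(-2 + (3 - 2))*5 = -3*(-2 + 1)*5 = -(-3)*5 = -3*(-5) = 15)
y = -1042 (y = -65*15 - 67 = -975 - 67 = -1042)
y + g(p) = -1042 + 77 = -965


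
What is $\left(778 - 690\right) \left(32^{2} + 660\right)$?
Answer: $148192$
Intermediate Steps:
$\left(778 - 690\right) \left(32^{2} + 660\right) = 88 \left(1024 + 660\right) = 88 \cdot 1684 = 148192$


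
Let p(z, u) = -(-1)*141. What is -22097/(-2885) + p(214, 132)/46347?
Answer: 341512148/44570365 ≈ 7.6623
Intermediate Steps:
p(z, u) = 141 (p(z, u) = -1*(-141) = 141)
-22097/(-2885) + p(214, 132)/46347 = -22097/(-2885) + 141/46347 = -22097*(-1/2885) + 141*(1/46347) = 22097/2885 + 47/15449 = 341512148/44570365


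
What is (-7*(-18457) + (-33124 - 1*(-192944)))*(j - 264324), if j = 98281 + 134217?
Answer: -9198318694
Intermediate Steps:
j = 232498
(-7*(-18457) + (-33124 - 1*(-192944)))*(j - 264324) = (-7*(-18457) + (-33124 - 1*(-192944)))*(232498 - 264324) = (129199 + (-33124 + 192944))*(-31826) = (129199 + 159820)*(-31826) = 289019*(-31826) = -9198318694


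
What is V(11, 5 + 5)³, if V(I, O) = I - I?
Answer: 0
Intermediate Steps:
V(I, O) = 0
V(11, 5 + 5)³ = 0³ = 0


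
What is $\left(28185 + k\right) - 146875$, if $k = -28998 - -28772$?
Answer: $-118916$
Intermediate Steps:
$k = -226$ ($k = -28998 + 28772 = -226$)
$\left(28185 + k\right) - 146875 = \left(28185 - 226\right) - 146875 = 27959 - 146875 = -118916$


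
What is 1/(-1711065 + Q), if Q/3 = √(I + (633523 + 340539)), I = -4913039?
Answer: -570355/975926295006 - I*√3938977/975926295006 ≈ -5.8442e-7 - 2.0336e-9*I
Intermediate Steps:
Q = 3*I*√3938977 (Q = 3*√(-4913039 + (633523 + 340539)) = 3*√(-4913039 + 974062) = 3*√(-3938977) = 3*(I*√3938977) = 3*I*√3938977 ≈ 5954.1*I)
1/(-1711065 + Q) = 1/(-1711065 + 3*I*√3938977)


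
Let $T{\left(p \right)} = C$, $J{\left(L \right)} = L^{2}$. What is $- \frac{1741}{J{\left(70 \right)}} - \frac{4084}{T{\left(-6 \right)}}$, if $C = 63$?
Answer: $- \frac{2874469}{44100} \approx -65.181$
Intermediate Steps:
$T{\left(p \right)} = 63$
$- \frac{1741}{J{\left(70 \right)}} - \frac{4084}{T{\left(-6 \right)}} = - \frac{1741}{70^{2}} - \frac{4084}{63} = - \frac{1741}{4900} - \frac{4084}{63} = - \frac{2874469}{44100}$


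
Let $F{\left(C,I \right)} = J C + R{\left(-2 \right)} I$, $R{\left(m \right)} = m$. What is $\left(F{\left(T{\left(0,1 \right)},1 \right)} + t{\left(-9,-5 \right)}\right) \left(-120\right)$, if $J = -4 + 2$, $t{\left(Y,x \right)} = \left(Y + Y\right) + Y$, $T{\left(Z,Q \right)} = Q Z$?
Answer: $3480$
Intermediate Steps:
$t{\left(Y,x \right)} = 3 Y$ ($t{\left(Y,x \right)} = 2 Y + Y = 3 Y$)
$J = -2$
$F{\left(C,I \right)} = - 2 C - 2 I$
$\left(F{\left(T{\left(0,1 \right)},1 \right)} + t{\left(-9,-5 \right)}\right) \left(-120\right) = \left(\left(- 2 \cdot 1 \cdot 0 - 2\right) + 3 \left(-9\right)\right) \left(-120\right) = \left(\left(\left(-2\right) 0 - 2\right) - 27\right) \left(-120\right) = \left(\left(0 - 2\right) - 27\right) \left(-120\right) = \left(-2 - 27\right) \left(-120\right) = \left(-29\right) \left(-120\right) = 3480$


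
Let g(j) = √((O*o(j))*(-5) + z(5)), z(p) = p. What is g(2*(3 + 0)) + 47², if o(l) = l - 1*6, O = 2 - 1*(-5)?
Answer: 2209 + √5 ≈ 2211.2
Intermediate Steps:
O = 7 (O = 2 + 5 = 7)
o(l) = -6 + l (o(l) = l - 6 = -6 + l)
g(j) = √(215 - 35*j) (g(j) = √((7*(-6 + j))*(-5) + 5) = √((-42 + 7*j)*(-5) + 5) = √((210 - 35*j) + 5) = √(215 - 35*j))
g(2*(3 + 0)) + 47² = √(215 - 70*(3 + 0)) + 47² = √(215 - 70*3) + 2209 = √(215 - 35*6) + 2209 = √(215 - 210) + 2209 = √5 + 2209 = 2209 + √5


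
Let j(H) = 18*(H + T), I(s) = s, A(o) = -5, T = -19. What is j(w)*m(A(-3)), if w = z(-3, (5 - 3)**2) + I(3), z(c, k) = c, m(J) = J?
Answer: 1710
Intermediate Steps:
w = 0 (w = -3 + 3 = 0)
j(H) = -342 + 18*H (j(H) = 18*(H - 19) = 18*(-19 + H) = -342 + 18*H)
j(w)*m(A(-3)) = (-342 + 18*0)*(-5) = (-342 + 0)*(-5) = -342*(-5) = 1710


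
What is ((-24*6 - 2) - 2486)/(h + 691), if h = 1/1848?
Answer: -4863936/1276969 ≈ -3.8090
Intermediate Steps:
h = 1/1848 ≈ 0.00054113
((-24*6 - 2) - 2486)/(h + 691) = ((-24*6 - 2) - 2486)/(1/1848 + 691) = ((-144 - 2) - 2486)/(1276969/1848) = (-146 - 2486)*(1848/1276969) = -2632*1848/1276969 = -4863936/1276969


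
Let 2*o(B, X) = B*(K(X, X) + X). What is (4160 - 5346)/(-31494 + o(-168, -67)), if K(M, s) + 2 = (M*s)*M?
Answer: -593/12619197 ≈ -4.6992e-5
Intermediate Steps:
K(M, s) = -2 + s*M² (K(M, s) = -2 + (M*s)*M = -2 + s*M²)
o(B, X) = B*(-2 + X + X³)/2 (o(B, X) = (B*((-2 + X*X²) + X))/2 = (B*((-2 + X³) + X))/2 = (B*(-2 + X + X³))/2 = B*(-2 + X + X³)/2)
(4160 - 5346)/(-31494 + o(-168, -67)) = (4160 - 5346)/(-31494 + (½)*(-168)*(-2 - 67 + (-67)³)) = -1186/(-31494 + (½)*(-168)*(-2 - 67 - 300763)) = -1186/(-31494 + (½)*(-168)*(-300832)) = -1186/(-31494 + 25269888) = -1186/25238394 = -1186*1/25238394 = -593/12619197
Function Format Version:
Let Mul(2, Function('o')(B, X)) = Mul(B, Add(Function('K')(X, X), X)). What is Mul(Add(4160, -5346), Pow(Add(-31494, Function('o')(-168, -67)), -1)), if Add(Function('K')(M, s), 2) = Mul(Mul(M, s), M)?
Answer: Rational(-593, 12619197) ≈ -4.6992e-5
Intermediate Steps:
Function('K')(M, s) = Add(-2, Mul(s, Pow(M, 2))) (Function('K')(M, s) = Add(-2, Mul(Mul(M, s), M)) = Add(-2, Mul(s, Pow(M, 2))))
Function('o')(B, X) = Mul(Rational(1, 2), B, Add(-2, X, Pow(X, 3))) (Function('o')(B, X) = Mul(Rational(1, 2), Mul(B, Add(Add(-2, Mul(X, Pow(X, 2))), X))) = Mul(Rational(1, 2), Mul(B, Add(Add(-2, Pow(X, 3)), X))) = Mul(Rational(1, 2), Mul(B, Add(-2, X, Pow(X, 3)))) = Mul(Rational(1, 2), B, Add(-2, X, Pow(X, 3))))
Mul(Add(4160, -5346), Pow(Add(-31494, Function('o')(-168, -67)), -1)) = Mul(Add(4160, -5346), Pow(Add(-31494, Mul(Rational(1, 2), -168, Add(-2, -67, Pow(-67, 3)))), -1)) = Mul(-1186, Pow(Add(-31494, Mul(Rational(1, 2), -168, Add(-2, -67, -300763))), -1)) = Mul(-1186, Pow(Add(-31494, Mul(Rational(1, 2), -168, -300832)), -1)) = Mul(-1186, Pow(Add(-31494, 25269888), -1)) = Mul(-1186, Pow(25238394, -1)) = Mul(-1186, Rational(1, 25238394)) = Rational(-593, 12619197)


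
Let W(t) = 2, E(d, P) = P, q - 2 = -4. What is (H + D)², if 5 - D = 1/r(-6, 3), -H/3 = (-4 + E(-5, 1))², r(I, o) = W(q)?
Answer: 2025/4 ≈ 506.25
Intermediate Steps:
q = -2 (q = 2 - 4 = -2)
r(I, o) = 2
H = -27 (H = -3*(-4 + 1)² = -3*(-3)² = -3*9 = -27)
D = 9/2 (D = 5 - 1/2 = 5 - 1*½ = 5 - ½ = 9/2 ≈ 4.5000)
(H + D)² = (-27 + 9/2)² = (-45/2)² = 2025/4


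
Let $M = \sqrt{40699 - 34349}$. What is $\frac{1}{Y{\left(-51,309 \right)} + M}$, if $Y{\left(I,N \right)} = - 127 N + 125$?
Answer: $- \frac{19559}{765105787} - \frac{5 \sqrt{254}}{1530211574} \approx -2.5616 \cdot 10^{-5}$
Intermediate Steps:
$M = 5 \sqrt{254}$ ($M = \sqrt{6350} = 5 \sqrt{254} \approx 79.687$)
$Y{\left(I,N \right)} = 125 - 127 N$
$\frac{1}{Y{\left(-51,309 \right)} + M} = \frac{1}{\left(125 - 39243\right) + 5 \sqrt{254}} = \frac{1}{-39118 + 5 \sqrt{254}}$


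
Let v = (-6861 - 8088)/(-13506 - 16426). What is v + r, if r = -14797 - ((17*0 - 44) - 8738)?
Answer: -180026031/29932 ≈ -6014.5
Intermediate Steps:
v = 14949/29932 (v = -14949/(-29932) = -14949*(-1/29932) = 14949/29932 ≈ 0.49943)
r = -6015 (r = -14797 - ((0 - 44) - 8738) = -14797 - (-44 - 8738) = -14797 - 1*(-8782) = -14797 + 8782 = -6015)
v + r = 14949/29932 - 6015 = -180026031/29932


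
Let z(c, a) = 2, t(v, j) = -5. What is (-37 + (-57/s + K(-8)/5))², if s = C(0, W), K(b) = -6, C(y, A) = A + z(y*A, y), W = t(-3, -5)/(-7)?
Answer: 87616/25 ≈ 3504.6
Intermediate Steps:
W = 5/7 (W = -5/(-7) = -5*(-⅐) = 5/7 ≈ 0.71429)
C(y, A) = 2 + A (C(y, A) = A + 2 = 2 + A)
s = 19/7 (s = 2 + 5/7 = 19/7 ≈ 2.7143)
(-37 + (-57/s + K(-8)/5))² = (-37 + (-57/19/7 - 6/5))² = (-37 + (-57*7/19 - 6*⅕))² = (-37 + (-21 - 6/5))² = (-37 - 111/5)² = (-296/5)² = 87616/25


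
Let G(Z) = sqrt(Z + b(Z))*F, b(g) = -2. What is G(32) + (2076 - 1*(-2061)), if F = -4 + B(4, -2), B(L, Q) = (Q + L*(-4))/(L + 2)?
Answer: 4137 - 7*sqrt(30) ≈ 4098.7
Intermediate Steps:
B(L, Q) = (Q - 4*L)/(2 + L)
F = -7 (F = -4 + (-2 - 4*4)/(2 + 4) = -4 + (-2 - 16)/6 = -4 + (1/6)*(-18) = -4 - 3 = -7)
G(Z) = -7*sqrt(-2 + Z) (G(Z) = sqrt(Z - 2)*(-7) = sqrt(-2 + Z)*(-7) = -7*sqrt(-2 + Z))
G(32) + (2076 - 1*(-2061)) = -7*sqrt(-2 + 32) + (2076 - 1*(-2061)) = -7*sqrt(30) + (2076 + 2061) = -7*sqrt(30) + 4137 = 4137 - 7*sqrt(30)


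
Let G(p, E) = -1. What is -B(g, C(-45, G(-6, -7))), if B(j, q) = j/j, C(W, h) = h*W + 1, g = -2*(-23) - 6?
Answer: -1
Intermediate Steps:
g = 40 (g = 46 - 6 = 40)
C(W, h) = 1 + W*h (C(W, h) = W*h + 1 = 1 + W*h)
B(j, q) = 1
-B(g, C(-45, G(-6, -7))) = -1*1 = -1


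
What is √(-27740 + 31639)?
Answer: √3899 ≈ 62.442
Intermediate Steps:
√(-27740 + 31639) = √3899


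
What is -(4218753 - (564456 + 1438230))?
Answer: -2216067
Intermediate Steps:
-(4218753 - (564456 + 1438230)) = -(4218753 - 1*2002686) = -(4218753 - 2002686) = -1*2216067 = -2216067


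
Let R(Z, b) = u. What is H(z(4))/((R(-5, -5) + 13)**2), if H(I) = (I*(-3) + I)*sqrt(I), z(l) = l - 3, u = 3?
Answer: -1/128 ≈ -0.0078125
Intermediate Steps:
R(Z, b) = 3
z(l) = -3 + l
H(I) = -2*I**(3/2) (H(I) = (-3*I + I)*sqrt(I) = (-2*I)*sqrt(I) = -2*I**(3/2))
H(z(4))/((R(-5, -5) + 13)**2) = (-2*(-3 + 4)**(3/2))/((3 + 13)**2) = (-2*1**(3/2))/(16**2) = -2*1/256 = -1/128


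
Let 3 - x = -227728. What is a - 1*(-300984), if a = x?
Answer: 528715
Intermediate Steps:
x = 227731 (x = 3 - 1*(-227728) = 3 + 227728 = 227731)
a = 227731
a - 1*(-300984) = 227731 - 1*(-300984) = 227731 + 300984 = 528715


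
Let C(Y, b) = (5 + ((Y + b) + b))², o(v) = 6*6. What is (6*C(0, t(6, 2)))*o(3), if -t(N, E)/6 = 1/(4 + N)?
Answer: 77976/25 ≈ 3119.0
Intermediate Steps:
o(v) = 36
t(N, E) = -6/(4 + N)
C(Y, b) = (5 + Y + 2*b)² (C(Y, b) = (5 + (Y + 2*b))² = (5 + Y + 2*b)²)
(6*C(0, t(6, 2)))*o(3) = (6*(5 + 0 + 2*(-6/(4 + 6)))²)*36 = (6*(5 + 0 + 2*(-6/10))²)*36 = (6*(5 + 0 + 2*(-6*⅒))²)*36 = (6*(5 + 0 + 2*(-⅗))²)*36 = (6*(5 + 0 - 6/5)²)*36 = (6*(19/5)²)*36 = (6*(361/25))*36 = (2166/25)*36 = 77976/25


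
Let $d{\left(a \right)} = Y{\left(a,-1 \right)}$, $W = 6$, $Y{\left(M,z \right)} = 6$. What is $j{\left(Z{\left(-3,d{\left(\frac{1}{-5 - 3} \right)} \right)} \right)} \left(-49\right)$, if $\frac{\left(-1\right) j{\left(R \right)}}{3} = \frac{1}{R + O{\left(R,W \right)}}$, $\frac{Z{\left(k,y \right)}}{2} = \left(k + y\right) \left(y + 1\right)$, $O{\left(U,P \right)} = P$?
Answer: $\frac{49}{16} \approx 3.0625$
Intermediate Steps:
$d{\left(a \right)} = 6$
$Z{\left(k,y \right)} = 2 \left(1 + y\right) \left(k + y\right)$ ($Z{\left(k,y \right)} = 2 \left(k + y\right) \left(y + 1\right) = 2 \left(k + y\right) \left(1 + y\right) = 2 \left(1 + y\right) \left(k + y\right)$)
$j{\left(R \right)} = - \frac{3}{6 + R}$ ($j{\left(R \right)} = - \frac{3}{R + 6} = - \frac{3}{6 + R}$)
$j{\left(Z{\left(-3,d{\left(\frac{1}{-5 - 3} \right)} \right)} \right)} \left(-49\right) = - \frac{3}{6 + \left(2 \left(-3\right) + 2 \cdot 6 + 2 \cdot 6^{2} + 2 \left(-3\right) 6\right)} \left(-49\right) = - \frac{3}{6 + \left(-6 + 12 + 2 \cdot 36 - 36\right)} \left(-49\right) = - \frac{3}{6 + \left(-6 + 12 + 72 - 36\right)} \left(-49\right) = - \frac{3}{6 + 42} \left(-49\right) = - \frac{3}{48} \left(-49\right) = \left(-3\right) \frac{1}{48} \left(-49\right) = \left(- \frac{1}{16}\right) \left(-49\right) = \frac{49}{16}$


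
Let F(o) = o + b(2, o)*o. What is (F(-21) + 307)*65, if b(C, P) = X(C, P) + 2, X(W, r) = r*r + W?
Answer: -588835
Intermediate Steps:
X(W, r) = W + r**2 (X(W, r) = r**2 + W = W + r**2)
b(C, P) = 2 + C + P**2 (b(C, P) = (C + P**2) + 2 = 2 + C + P**2)
F(o) = o + o*(4 + o**2) (F(o) = o + (2 + 2 + o**2)*o = o + (4 + o**2)*o = o + o*(4 + o**2))
(F(-21) + 307)*65 = (-21*(5 + (-21)**2) + 307)*65 = (-21*(5 + 441) + 307)*65 = (-21*446 + 307)*65 = (-9366 + 307)*65 = -9059*65 = -588835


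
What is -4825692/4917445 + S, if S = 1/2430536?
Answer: -11729013213467/11952027100520 ≈ -0.98134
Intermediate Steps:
S = 1/2430536 ≈ 4.1143e-7
-4825692/4917445 + S = -4825692/4917445 + 1/2430536 = -11729013213467/11952027100520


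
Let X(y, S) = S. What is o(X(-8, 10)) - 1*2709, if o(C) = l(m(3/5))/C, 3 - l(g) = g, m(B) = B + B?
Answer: -135441/50 ≈ -2708.8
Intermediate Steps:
m(B) = 2*B
l(g) = 3 - g
o(C) = 9/(5*C) (o(C) = (3 - 2*3/5)/C = (3 - 1*6/5)/C = (3 - 6/5)/C = 9/(5*C))
o(X(-8, 10)) - 1*2709 = (9/5)/10 - 1*2709 = (9/5)*(1/10) - 2709 = 9/50 - 2709 = -135441/50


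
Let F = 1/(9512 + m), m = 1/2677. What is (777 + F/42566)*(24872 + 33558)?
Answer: 4920848287091920961/108388466175 ≈ 4.5400e+7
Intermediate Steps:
m = 1/2677 ≈ 0.00037355
F = 2677/25463625 (F = 1/(9512 + 1/2677) = 1/(25463625/2677) = 2677/25463625 ≈ 0.00010513)
(777 + F/42566)*(24872 + 33558) = (777 + (2677/25463625)/42566)*(24872 + 33558) = (777 + (2677/25463625)*(1/42566))*58430 = (777 + 2677/1083884661750)*58430 = (842178382182427/1083884661750)*58430 = 4920848287091920961/108388466175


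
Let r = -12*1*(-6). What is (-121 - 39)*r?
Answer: -11520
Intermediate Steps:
r = 72 (r = -12*(-6) = 72)
(-121 - 39)*r = (-121 - 39)*72 = -160*72 = -11520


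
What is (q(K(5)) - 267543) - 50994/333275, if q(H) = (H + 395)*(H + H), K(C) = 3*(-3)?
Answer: -91481039019/333275 ≈ -2.7449e+5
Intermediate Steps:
K(C) = -9
q(H) = 2*H*(395 + H) (q(H) = (395 + H)*(2*H) = 2*H*(395 + H))
(q(K(5)) - 267543) - 50994/333275 = (2*(-9)*(395 - 9) - 267543) - 50994/333275 = (2*(-9)*386 - 267543) - 50994*1/333275 = (-6948 - 267543) - 50994/333275 = -274491 - 50994/333275 = -91481039019/333275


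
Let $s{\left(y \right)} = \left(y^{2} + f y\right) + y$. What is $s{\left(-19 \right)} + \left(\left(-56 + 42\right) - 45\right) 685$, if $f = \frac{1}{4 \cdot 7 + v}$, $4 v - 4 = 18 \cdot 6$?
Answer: $- \frac{2244107}{56} \approx -40073.0$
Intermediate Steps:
$v = 28$ ($v = 1 + \frac{18 \cdot 6}{4} = 1 + \frac{1}{4} \cdot 108 = 1 + 27 = 28$)
$f = \frac{1}{56}$ ($f = \frac{1}{4 \cdot 7 + 28} = \frac{1}{28 + 28} = \frac{1}{56} \approx 0.017857$)
$s{\left(y \right)} = y^{2} + \frac{57 y}{56}$ ($s{\left(y \right)} = \left(y^{2} + \frac{y}{56}\right) + y = y^{2} + \frac{57 y}{56}$)
$s{\left(-19 \right)} + \left(\left(-56 + 42\right) - 45\right) 685 = \frac{1}{56} \left(-19\right) \left(57 + 56 \left(-19\right)\right) + \left(\left(-56 + 42\right) - 45\right) 685 = \frac{1}{56} \left(-19\right) \left(57 - 1064\right) + \left(-14 - 45\right) 685 = \frac{1}{56} \left(-19\right) \left(-1007\right) - 40415 = \frac{19133}{56} - 40415 = - \frac{2244107}{56}$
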